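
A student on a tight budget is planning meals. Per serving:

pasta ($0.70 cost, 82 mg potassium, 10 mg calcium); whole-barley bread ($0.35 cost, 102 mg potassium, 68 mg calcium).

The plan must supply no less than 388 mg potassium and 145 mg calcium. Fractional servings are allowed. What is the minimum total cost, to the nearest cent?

Compare the cost at each extreme point of the feasible region.
pasta only: max(388/82, 145/10) = 14.5 servings → $10.15.
whole-barley bread only: max(388/102, 145/68) = 3.804 servings → $1.33.
pasta + whole-barley bread with both tight: 2.545 servings and 1.758 servings → $2.40.
The minimum over all feasible corners is $1.33.

$1.33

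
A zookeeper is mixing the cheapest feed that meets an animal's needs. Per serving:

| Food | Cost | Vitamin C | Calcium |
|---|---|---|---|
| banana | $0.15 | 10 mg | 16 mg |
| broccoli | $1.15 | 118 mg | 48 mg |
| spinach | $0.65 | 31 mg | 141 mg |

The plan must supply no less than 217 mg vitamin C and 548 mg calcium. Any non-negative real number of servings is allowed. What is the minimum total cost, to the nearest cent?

$3.36

The cheapest plan sits at a corner of the feasible region — with two constraints it uses at most two foods.
banana only: max(217/10, 548/16) = 34.25 servings → $5.14.
broccoli only: max(217/118, 548/48) = 11.42 servings → $13.13.
spinach only: max(217/31, 548/141) = 7 servings → $4.55.
banana + broccoli: the both-tight solution has a negative serving — not a feasible corner.
banana + spinach with both tight: 14.89 servings and 2.197 servings → $3.66.
broccoli + spinach with both tight: 0.8983 servings and 3.581 servings → $3.36.
Cheapest feasible corner: $3.36.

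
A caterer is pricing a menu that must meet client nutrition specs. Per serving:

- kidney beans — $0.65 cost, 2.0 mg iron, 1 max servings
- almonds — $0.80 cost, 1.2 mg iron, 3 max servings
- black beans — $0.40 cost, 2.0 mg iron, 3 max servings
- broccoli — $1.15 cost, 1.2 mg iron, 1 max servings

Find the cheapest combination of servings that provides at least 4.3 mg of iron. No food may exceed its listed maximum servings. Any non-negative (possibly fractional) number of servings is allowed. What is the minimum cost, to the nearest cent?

$0.86

Cost per mg of iron: black beans $0.2000, kidney beans $0.3250, almonds $0.6667, broccoli $0.9583.
Take 2.15 servings of black beans: +4.3 mg iron for $0.86 (total $0.86, still need 0.0 mg).
Filling from the cheapest source first is optimal under one linear minimum: $0.86.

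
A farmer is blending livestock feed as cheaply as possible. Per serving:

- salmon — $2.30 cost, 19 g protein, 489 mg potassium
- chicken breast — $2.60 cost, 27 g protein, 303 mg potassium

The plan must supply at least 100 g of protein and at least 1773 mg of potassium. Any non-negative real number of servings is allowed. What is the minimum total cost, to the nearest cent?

With two linear requirements the optimum uses one or two foods; enumerate the corners.
salmon only: max(100/19, 1773/489) = 5.263 servings → $12.11.
chicken breast only: max(100/27, 1773/303) = 5.851 servings → $15.21.
salmon + chicken breast with both tight: 2.36 servings and 2.043 servings → $10.74.
So the least-cost plan costs $10.74.

$10.74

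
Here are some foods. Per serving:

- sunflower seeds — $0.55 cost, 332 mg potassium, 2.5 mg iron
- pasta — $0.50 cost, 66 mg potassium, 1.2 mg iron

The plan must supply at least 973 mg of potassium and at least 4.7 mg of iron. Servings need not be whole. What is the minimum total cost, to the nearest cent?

This is a tiny linear program; its minimum lies at a vertex of the feasible set. List the vertices and price them.
sunflower seeds only: max(973/332, 4.7/2.5) = 2.931 servings → $1.61.
pasta only: max(973/66, 4.7/1.2) = 14.74 servings → $7.37.
sunflower seeds + pasta: intersection lies outside the first quadrant.
So the least-cost plan costs $1.61.

$1.61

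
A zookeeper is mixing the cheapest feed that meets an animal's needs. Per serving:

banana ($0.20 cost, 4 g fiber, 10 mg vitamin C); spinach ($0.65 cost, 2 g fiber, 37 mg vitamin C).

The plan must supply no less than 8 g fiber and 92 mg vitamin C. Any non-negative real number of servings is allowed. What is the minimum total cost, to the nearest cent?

Two binding constraints pin down two serving amounts, so the optimal mix uses at most two foods. The candidates are each food alone (scaled to the tighter of fiber/vitamin C) and each pair with both constraints tight.
banana only: max(8/4, 92/10) = 9.2 servings → $1.84.
spinach only: max(8/2, 92/37) = 4 servings → $2.60.
banana + spinach with both tight: 0.875 servings and 2.25 servings → $1.64.
The minimum over all feasible corners is $1.64.

$1.64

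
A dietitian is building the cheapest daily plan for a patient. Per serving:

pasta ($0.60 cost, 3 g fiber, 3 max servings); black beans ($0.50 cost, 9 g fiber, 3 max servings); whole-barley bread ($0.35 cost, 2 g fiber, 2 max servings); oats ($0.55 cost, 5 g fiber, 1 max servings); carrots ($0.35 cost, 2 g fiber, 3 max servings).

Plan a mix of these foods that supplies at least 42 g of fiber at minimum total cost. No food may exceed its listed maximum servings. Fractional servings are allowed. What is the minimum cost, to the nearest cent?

$3.80

Cost per g of fiber: black beans $0.0556, oats $0.1100, whole-barley bread $0.1750, carrots $0.1750, pasta $0.2000.
Take 3 servings of black beans: +27.0 g fiber for $1.50 (total $1.50, still need 15.0 g).
Take 1 serving of oats: +5.0 g fiber for $0.55 (total $2.05, still need 10.0 g).
Take 2 servings of whole-barley bread: +4.0 g fiber for $0.70 (total $2.75, still need 6.0 g).
Take 3 servings of carrots: +6.0 g fiber for $1.05 (total $3.80, still need 0.0 g).
Filling from the cheapest source first is optimal under one linear minimum: $3.80.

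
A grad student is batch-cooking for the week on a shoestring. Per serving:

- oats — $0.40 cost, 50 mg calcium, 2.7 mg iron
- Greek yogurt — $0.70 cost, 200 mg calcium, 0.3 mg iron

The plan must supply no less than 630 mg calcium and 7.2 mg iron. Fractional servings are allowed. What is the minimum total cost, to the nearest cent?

$2.74

An LP optimum is at a vertex; with two nutrient constraints at most two foods are used. Check each candidate.
oats only: max(630/50, 7.2/2.7) = 12.6 servings → $5.04.
Greek yogurt only: max(630/200, 7.2/0.3) = 24 servings → $16.80.
oats + Greek yogurt with both tight: 2.383 servings and 2.554 servings → $2.74.
So the least-cost plan costs $2.74.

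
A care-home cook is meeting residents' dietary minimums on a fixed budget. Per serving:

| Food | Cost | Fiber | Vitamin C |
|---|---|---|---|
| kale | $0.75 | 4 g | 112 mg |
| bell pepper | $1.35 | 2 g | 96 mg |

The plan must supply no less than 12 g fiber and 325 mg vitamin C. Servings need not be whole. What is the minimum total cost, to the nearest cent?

$2.25

kale only: max(12/4, 325/112) = 3 servings → $2.25.
bell pepper only: max(12/2, 325/96) = 6 servings → $8.10.
kale + bell pepper with both targets exact would need a negative amount; discard.
So the least-cost plan costs $2.25.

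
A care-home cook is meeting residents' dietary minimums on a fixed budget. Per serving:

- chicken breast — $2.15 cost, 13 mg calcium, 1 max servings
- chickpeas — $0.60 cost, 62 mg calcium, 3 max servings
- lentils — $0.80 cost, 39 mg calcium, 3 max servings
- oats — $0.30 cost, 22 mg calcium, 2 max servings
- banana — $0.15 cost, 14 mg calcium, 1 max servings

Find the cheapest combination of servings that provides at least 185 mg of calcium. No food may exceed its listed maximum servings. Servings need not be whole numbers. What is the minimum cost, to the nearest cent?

Cost per mg of calcium: chickpeas $0.0097, banana $0.0107, oats $0.0136, lentils $0.0205, chicken breast $0.1654.
Take 2.984 servings of chickpeas: +185.0 mg calcium for $1.79 (total $1.79, still need 0.0 mg).
Greedy by cheapest-per-mg is optimal for a single linear constraint, so the minimum cost is $1.79.

$1.79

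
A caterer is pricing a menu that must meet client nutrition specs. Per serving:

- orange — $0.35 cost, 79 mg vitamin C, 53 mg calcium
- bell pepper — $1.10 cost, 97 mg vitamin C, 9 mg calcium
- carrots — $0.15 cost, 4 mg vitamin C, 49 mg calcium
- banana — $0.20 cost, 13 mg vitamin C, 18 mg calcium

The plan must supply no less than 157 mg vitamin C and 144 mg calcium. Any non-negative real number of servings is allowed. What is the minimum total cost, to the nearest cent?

$0.81

Check every corner: each single food scaled to meet both minima, and each pair solved so both constraints bind.
orange only: max(157/79, 144/53) = 2.717 servings → $0.95.
bell pepper only: max(157/97, 144/9) = 16 servings → $17.60.
carrots only: max(157/4, 144/49) = 39.25 servings → $5.89.
banana only: max(157/13, 144/18) = 12.08 servings → $2.42.
orange + bell pepper with both targets exact would need a negative amount; discard.
orange + carrots with both tight: 1.945 servings and 0.8349 servings → $0.81.
orange + banana with both tight: 1.302 servings and 4.168 servings → $1.29.
bell pepper + carrots with both tight: 1.509 servings and 2.662 servings → $2.06.
bell pepper + banana with both tight: 0.5856 servings and 7.707 servings → $2.19.
carrots + banana: intersection lies outside the first quadrant.
The minimum over all feasible corners is $0.81.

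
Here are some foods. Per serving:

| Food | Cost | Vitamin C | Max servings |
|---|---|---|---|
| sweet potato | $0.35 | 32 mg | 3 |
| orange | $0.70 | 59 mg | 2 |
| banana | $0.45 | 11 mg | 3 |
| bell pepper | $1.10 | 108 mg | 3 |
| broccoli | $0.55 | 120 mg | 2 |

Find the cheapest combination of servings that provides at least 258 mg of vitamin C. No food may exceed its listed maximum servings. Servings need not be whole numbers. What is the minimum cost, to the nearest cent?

$1.28

Cost per mg of vitamin C: broccoli $0.0046, bell pepper $0.0102, sweet potato $0.0109, orange $0.0119, banana $0.0409.
Take 2 servings of broccoli: +240.0 mg vitamin C for $1.10 (total $1.10, still need 18.0 mg).
Take 0.1667 servings of bell pepper: +18.0 mg vitamin C for $0.18 (total $1.28, still need 0.0 mg).
Greedy by cheapest-per-mg is optimal for a single linear constraint, so the minimum cost is $1.28.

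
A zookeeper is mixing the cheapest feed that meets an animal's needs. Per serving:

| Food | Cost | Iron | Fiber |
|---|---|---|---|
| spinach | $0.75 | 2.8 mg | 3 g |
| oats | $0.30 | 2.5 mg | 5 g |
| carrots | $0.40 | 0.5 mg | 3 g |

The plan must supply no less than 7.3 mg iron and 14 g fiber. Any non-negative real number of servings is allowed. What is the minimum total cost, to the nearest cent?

This is a tiny linear program; its minimum lies at a vertex of the feasible set. List the vertices and price them.
spinach only: max(7.3/2.8, 14/3) = 4.667 servings → $3.50.
oats only: max(7.3/2.5, 14/5) = 2.92 servings → $0.88.
carrots only: max(7.3/0.5, 14/3) = 14.6 servings → $5.84.
spinach + oats with both tight: 0.2308 servings and 2.662 servings → $0.97.
spinach + carrots with both tight: 2.159 servings and 2.507 servings → $2.62.
oats + carrots: the both-tight solution has a negative serving — not a feasible corner.
So the least-cost plan costs $0.88.

$0.88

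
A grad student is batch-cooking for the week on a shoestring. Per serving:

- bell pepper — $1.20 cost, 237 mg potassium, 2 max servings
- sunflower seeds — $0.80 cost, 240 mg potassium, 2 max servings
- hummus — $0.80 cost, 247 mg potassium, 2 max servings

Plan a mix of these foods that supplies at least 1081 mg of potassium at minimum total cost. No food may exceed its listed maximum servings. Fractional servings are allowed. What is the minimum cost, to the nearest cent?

Cost per mg of potassium: hummus $0.0032, sunflower seeds $0.0033, bell pepper $0.0051.
Take 2 servings of hummus: +494.0 mg potassium for $1.60 (total $1.60, still need 587.0 mg).
Take 2 servings of sunflower seeds: +480.0 mg potassium for $1.60 (total $3.20, still need 107.0 mg).
Take 0.4515 servings of bell pepper: +107.0 mg potassium for $0.54 (total $3.74, still need 0.0 mg).
Filling from the cheapest source first is optimal under one linear minimum: $3.74.

$3.74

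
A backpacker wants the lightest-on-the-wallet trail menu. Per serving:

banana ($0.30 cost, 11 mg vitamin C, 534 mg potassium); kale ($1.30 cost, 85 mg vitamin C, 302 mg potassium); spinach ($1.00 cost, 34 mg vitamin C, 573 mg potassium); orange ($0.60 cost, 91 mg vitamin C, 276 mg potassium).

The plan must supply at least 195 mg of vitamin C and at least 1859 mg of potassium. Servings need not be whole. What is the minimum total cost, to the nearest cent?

This is a tiny linear program; its minimum lies at a vertex of the feasible set. List the vertices and price them.
banana only: max(195/11, 1859/534) = 17.73 servings → $5.32.
kale only: max(195/85, 1859/302) = 6.156 servings → $8.00.
spinach only: max(195/34, 1859/573) = 5.735 servings → $5.74.
orange only: max(195/91, 1859/276) = 6.736 servings → $4.04.
banana + kale with both tight: 2.356 servings and 1.989 servings → $3.29.
banana + spinach: intersection lies outside the first quadrant.
banana + orange with both tight: 2.532 servings and 1.837 servings → $1.86.
kale + spinach with both tight: 1.263 servings and 2.579 servings → $4.22.
kale + orange with both targets exact would need a negative amount; discard.
spinach + orange with both tight: 2.698 servings and 1.135 servings → $3.38.
So the least-cost plan costs $1.86.

$1.86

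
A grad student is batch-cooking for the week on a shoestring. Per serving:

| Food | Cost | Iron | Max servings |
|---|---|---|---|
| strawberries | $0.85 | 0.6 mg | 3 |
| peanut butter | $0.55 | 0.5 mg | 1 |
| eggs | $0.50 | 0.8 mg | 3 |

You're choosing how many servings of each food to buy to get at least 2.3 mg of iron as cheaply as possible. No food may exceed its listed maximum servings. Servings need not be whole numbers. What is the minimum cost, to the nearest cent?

Cost per mg of iron: eggs $0.6250, peanut butter $1.1000, strawberries $1.4167.
Take 2.875 servings of eggs: +2.3 mg iron for $1.44 (total $1.44, still need 0.0 mg).
Filling from the cheapest source first is optimal under one linear minimum: $1.44.

$1.44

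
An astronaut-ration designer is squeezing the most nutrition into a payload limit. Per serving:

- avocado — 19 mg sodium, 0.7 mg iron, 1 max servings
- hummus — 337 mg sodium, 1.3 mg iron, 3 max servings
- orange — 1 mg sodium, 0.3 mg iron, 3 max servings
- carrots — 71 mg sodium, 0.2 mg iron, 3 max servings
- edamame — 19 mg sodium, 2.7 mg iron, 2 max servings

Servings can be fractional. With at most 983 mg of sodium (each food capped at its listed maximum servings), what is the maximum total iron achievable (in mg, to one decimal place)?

Iron per mg sodium: orange 0.3, edamame 0.1421, avocado 0.03684, hummus 0.003858, carrots 0.002817.
Take 3 servings of orange: uses 3 mg sodium, +0.9 mg iron (running total 0.9 mg).
Take 2 servings of edamame: uses 38 mg sodium, +5.4 mg iron (running total 6.3 mg).
Take 1 serving of avocado: uses 19 mg sodium, +0.7 mg iron (running total 7.0 mg).
Take 2.739 servings of hummus: uses 923 mg sodium, +3.6 mg iron (running total 10.6 mg).
Greedy by best ratio exhausts the sodium allowance optimally: 10.6 mg.

10.6 mg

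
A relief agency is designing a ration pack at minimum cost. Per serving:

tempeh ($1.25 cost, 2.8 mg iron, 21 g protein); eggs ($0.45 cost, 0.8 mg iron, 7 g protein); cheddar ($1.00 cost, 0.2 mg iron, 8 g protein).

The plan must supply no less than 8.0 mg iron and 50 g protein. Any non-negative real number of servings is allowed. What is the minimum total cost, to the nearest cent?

$3.57

Minimising a linear cost over {iron ≥ 8.0, protein ≥ 50, servings ≥ 0} — the optimum is at a vertex, using one or two foods.
tempeh only: max(8.0/2.8, 50/21) = 2.857 servings → $3.57.
eggs only: max(8.0/0.8, 50/7) = 10 servings → $4.50.
cheddar only: max(8.0/0.2, 50/8) = 40 servings → $40.00.
tempeh + eggs with both targets exact would need a negative amount; discard.
tempeh + cheddar: intersection lies outside the first quadrant.
eggs + cheddar: the both-tight solution has a negative serving — not a feasible corner.
So the least-cost plan costs $3.57.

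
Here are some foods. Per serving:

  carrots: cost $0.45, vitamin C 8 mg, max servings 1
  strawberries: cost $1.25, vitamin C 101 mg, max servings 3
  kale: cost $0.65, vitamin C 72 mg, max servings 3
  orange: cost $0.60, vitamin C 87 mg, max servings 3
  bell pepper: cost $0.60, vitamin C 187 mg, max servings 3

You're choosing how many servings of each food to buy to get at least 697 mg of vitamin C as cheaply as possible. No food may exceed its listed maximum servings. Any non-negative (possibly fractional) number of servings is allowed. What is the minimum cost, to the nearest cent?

$2.74

Cost per mg of vitamin C: bell pepper $0.0032, orange $0.0069, kale $0.0090, strawberries $0.0124, carrots $0.0563.
Take 3 servings of bell pepper: +561.0 mg vitamin C for $1.80 (total $1.80, still need 136.0 mg).
Take 1.563 servings of orange: +136.0 mg vitamin C for $0.94 (total $2.74, still need 0.0 mg).
Filling from the cheapest source first is optimal under one linear minimum: $2.74.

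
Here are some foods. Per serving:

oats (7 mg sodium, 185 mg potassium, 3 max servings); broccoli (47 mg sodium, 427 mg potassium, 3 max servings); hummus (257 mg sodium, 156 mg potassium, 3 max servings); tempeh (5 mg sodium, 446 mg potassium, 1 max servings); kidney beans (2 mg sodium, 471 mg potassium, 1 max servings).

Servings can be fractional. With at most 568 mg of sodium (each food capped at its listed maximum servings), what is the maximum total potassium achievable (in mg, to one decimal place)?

Potassium per mg sodium: kidney beans 235.5, tempeh 89.2, oats 26.43, broccoli 9.085, hummus 0.607.
Take 1 serving of kidney beans: uses 2 mg sodium, +471.0 mg potassium (running total 471.0 mg).
Take 1 serving of tempeh: uses 5 mg sodium, +446.0 mg potassium (running total 917.0 mg).
Take 3 servings of oats: uses 21 mg sodium, +555.0 mg potassium (running total 1472.0 mg).
Take 3 servings of broccoli: uses 141 mg sodium, +1281.0 mg potassium (running total 2753.0 mg).
Take 1.553 servings of hummus: uses 399 mg sodium, +242.2 mg potassium (running total 2995.2 mg).
Greedy by best ratio exhausts the sodium allowance optimally: 2995.2 mg.

2995.2 mg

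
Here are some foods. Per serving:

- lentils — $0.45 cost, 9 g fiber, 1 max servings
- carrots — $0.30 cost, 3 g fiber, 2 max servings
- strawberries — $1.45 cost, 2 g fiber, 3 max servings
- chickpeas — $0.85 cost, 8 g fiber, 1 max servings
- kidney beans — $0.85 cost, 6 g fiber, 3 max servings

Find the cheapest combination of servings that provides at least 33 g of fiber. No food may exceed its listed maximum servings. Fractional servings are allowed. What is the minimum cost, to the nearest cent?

Cost per g of fiber: lentils $0.0500, carrots $0.1000, chickpeas $0.1062, kidney beans $0.1417, strawberries $0.7250.
Take 1 serving of lentils: +9.0 g fiber for $0.45 (total $0.45, still need 24.0 g).
Take 2 servings of carrots: +6.0 g fiber for $0.60 (total $1.05, still need 18.0 g).
Take 1 serving of chickpeas: +8.0 g fiber for $0.85 (total $1.90, still need 10.0 g).
Take 1.667 servings of kidney beans: +10.0 g fiber for $1.42 (total $3.32, still need 0.0 g).
Filling from the cheapest source first is optimal under one linear minimum: $3.32.

$3.32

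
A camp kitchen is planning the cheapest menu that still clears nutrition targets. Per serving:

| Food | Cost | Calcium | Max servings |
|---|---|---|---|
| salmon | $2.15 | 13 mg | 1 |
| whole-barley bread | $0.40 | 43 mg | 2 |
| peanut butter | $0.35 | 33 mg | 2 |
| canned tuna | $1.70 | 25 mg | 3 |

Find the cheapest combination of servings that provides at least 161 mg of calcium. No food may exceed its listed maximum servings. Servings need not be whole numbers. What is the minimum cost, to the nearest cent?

Cost per mg of calcium: whole-barley bread $0.0093, peanut butter $0.0106, canned tuna $0.0680, salmon $0.1654.
Take 2 servings of whole-barley bread: +86.0 mg calcium for $0.80 (total $0.80, still need 75.0 mg).
Take 2 servings of peanut butter: +66.0 mg calcium for $0.70 (total $1.50, still need 9.0 mg).
Take 0.36 servings of canned tuna: +9.0 mg calcium for $0.61 (total $2.11, still need 0.0 mg).
Greedy by cheapest-per-mg is optimal for a single linear constraint, so the minimum cost is $2.11.

$2.11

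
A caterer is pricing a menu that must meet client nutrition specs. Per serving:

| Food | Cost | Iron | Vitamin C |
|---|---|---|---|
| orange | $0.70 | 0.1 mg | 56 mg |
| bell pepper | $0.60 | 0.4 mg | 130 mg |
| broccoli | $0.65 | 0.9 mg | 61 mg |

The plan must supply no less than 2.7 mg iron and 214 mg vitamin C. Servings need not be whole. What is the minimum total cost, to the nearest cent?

Minimising a linear cost over {iron ≥ 2.7, vitamin C ≥ 214, servings ≥ 0} — the optimum is at a vertex, using one or two foods.
orange only: max(2.7/0.1, 214/56) = 27 servings → $18.90.
bell pepper only: max(2.7/0.4, 214/130) = 6.75 servings → $4.05.
broccoli only: max(2.7/0.9, 214/61) = 3.508 servings → $2.28.
orange + bell pepper: the both-tight solution has a negative serving — not a feasible corner.
orange + broccoli with both tight: 0.6298 servings and 2.93 servings → $2.35.
bell pepper + broccoli with both tight: 0.3013 servings and 2.866 servings → $2.04.
So the least-cost plan costs $2.04.

$2.04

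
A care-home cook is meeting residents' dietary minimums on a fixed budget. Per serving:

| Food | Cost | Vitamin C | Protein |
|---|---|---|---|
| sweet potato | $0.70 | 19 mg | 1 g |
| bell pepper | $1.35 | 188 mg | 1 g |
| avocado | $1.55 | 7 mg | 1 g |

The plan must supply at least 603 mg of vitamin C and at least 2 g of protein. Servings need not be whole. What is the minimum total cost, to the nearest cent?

sweet potato only: max(603/19, 2/1) = 31.74 servings → $22.22.
bell pepper only: max(603/188, 2/1) = 3.207 servings → $4.33.
avocado only: max(603/7, 2/1) = 86.14 servings → $133.52.
sweet potato + bell pepper with both targets exact would need a negative amount; discard.
sweet potato + avocado with both targets exact would need a negative amount; discard.
bell pepper + avocado: the both-tight solution has a negative serving — not a feasible corner.
So the least-cost plan costs $4.33.

$4.33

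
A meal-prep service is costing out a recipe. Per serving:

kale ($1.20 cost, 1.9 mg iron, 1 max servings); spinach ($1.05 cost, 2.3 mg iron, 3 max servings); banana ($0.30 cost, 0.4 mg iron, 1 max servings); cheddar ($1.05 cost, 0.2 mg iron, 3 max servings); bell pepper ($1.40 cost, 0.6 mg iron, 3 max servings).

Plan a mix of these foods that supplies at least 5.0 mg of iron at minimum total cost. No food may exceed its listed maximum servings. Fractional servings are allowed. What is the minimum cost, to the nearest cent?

$2.28

Cost per mg of iron: spinach $0.4565, kale $0.6316, banana $0.7500, bell pepper $2.3333, cheddar $5.2500.
Take 2.174 servings of spinach: +5.0 mg iron for $2.28 (total $2.28, still need 0.0 mg).
Filling from the cheapest source first is optimal under one linear minimum: $2.28.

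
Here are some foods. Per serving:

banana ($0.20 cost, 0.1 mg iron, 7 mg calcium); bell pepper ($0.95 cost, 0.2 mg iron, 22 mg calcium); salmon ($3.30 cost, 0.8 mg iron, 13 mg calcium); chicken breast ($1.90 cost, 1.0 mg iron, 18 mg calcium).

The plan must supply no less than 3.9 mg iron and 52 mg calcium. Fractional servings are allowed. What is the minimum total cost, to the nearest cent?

$7.41

Minimising a linear cost over {iron ≥ 3.9, calcium ≥ 52, servings ≥ 0} — the optimum is at a vertex, using one or two foods.
banana only: max(3.9/0.1, 52/7) = 39 servings → $7.80.
bell pepper only: max(3.9/0.2, 52/22) = 19.5 servings → $18.52.
salmon only: max(3.9/0.8, 52/13) = 4.875 servings → $16.09.
chicken breast only: max(3.9/1.0, 52/18) = 3.9 servings → $7.41.
banana + bell pepper with both targets exact would need a negative amount; discard.
banana + salmon with both targets exact would need a negative amount; discard.
banana + chicken breast: intersection lies outside the first quadrant.
bell pepper + salmon: intersection lies outside the first quadrant.
bell pepper + chicken breast: the both-tight solution has a negative serving — not a feasible corner.
salmon + chicken breast: intersection lies outside the first quadrant.
So the least-cost plan costs $7.41.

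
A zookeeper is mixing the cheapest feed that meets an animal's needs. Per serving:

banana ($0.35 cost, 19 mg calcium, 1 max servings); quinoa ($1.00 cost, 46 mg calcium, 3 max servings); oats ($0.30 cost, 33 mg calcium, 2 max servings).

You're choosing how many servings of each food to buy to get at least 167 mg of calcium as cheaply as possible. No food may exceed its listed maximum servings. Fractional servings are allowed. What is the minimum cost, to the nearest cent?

$2.73

Cost per mg of calcium: oats $0.0091, banana $0.0184, quinoa $0.0217.
Take 2 servings of oats: +66.0 mg calcium for $0.60 (total $0.60, still need 101.0 mg).
Take 1 serving of banana: +19.0 mg calcium for $0.35 (total $0.95, still need 82.0 mg).
Take 1.783 servings of quinoa: +82.0 mg calcium for $1.78 (total $2.73, still need 0.0 mg).
Filling from the cheapest source first is optimal under one linear minimum: $2.73.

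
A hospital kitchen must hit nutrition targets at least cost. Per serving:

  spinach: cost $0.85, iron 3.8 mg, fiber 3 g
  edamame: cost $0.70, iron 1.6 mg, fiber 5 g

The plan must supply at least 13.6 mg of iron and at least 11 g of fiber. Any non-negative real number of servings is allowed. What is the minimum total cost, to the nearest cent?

$3.07

Compare the cost at each extreme point of the feasible region.
spinach only: max(13.6/3.8, 11/3) = 3.667 servings → $3.12.
edamame only: max(13.6/1.6, 11/5) = 8.5 servings → $5.95.
spinach + edamame with both tight: 3.549 servings and 0.07042 servings → $3.07.
Cheapest feasible corner: $3.07.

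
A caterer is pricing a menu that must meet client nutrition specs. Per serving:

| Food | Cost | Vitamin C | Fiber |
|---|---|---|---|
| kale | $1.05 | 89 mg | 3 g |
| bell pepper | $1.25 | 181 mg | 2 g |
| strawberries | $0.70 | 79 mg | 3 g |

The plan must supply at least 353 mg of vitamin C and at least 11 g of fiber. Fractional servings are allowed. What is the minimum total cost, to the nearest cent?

$2.95

The cheapest plan sits at a corner of the feasible region — with two constraints it uses at most two foods.
kale only: max(353/89, 11/3) = 3.966 servings → $4.16.
bell pepper only: max(353/181, 11/2) = 5.5 servings → $6.88.
strawberries only: max(353/79, 11/3) = 4.468 servings → $3.13.
kale + bell pepper with both tight: 3.521 servings and 0.2192 servings → $3.97.
kale + strawberries: the both-tight solution has a negative serving — not a feasible corner.
bell pepper + strawberries with both tight: 0.4935 servings and 3.338 servings → $2.95.
So the least-cost plan costs $2.95.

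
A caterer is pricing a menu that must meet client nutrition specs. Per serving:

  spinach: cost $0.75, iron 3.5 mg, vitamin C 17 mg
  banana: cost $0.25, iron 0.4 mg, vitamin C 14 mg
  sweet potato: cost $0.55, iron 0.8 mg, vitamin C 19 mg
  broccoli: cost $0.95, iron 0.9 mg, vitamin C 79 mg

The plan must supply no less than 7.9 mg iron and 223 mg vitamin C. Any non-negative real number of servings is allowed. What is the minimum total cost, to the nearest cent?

Two binding constraints pin down two serving amounts, so the optimal mix uses at most two foods. The candidates are each food alone (scaled to the tighter of iron/vitamin C) and each pair with both constraints tight.
spinach only: max(7.9/3.5, 223/17) = 13.12 servings → $9.84.
banana only: max(7.9/0.4, 223/14) = 19.75 servings → $4.94.
sweet potato only: max(7.9/0.8, 223/19) = 11.74 servings → $6.46.
broccoli only: max(7.9/0.9, 223/79) = 8.778 servings → $8.34.
spinach + banana with both tight: 0.5071 servings and 15.31 servings → $4.21.
spinach + sweet potato: intersection lies outside the first quadrant.
spinach + broccoli with both tight: 1.621 servings and 2.474 servings → $3.57.
banana + sweet potato with both tight: 7.861 servings and 5.944 servings → $5.23.
banana + broccoli: intersection lies outside the first quadrant.
sweet potato + broccoli with both tight: 9.184 servings and 0.6139 servings → $5.63.
Cheapest feasible corner: $3.57.

$3.57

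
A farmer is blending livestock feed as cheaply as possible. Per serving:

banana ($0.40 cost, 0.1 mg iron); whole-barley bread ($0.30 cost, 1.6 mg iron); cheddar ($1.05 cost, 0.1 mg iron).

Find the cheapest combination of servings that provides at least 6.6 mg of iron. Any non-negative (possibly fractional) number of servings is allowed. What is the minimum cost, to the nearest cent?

Cost per mg of iron: whole-barley bread $0.1875, banana $4.0000, cheddar $10.5000.
With no serving limits, use only whole-barley bread: 6.6 mg / 1.6 mg = 4.125 servings × $0.30 = $1.24.

$1.24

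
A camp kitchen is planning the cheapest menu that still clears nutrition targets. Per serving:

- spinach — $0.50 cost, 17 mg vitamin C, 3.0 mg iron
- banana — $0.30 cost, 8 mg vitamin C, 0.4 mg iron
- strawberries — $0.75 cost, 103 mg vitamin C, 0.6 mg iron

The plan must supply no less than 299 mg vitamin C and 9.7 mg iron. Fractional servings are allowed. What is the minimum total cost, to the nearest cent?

spinach only: max(299/17, 9.7/3.0) = 17.59 servings → $8.79.
banana only: max(299/8, 9.7/0.4) = 37.38 servings → $11.21.
strawberries only: max(299/103, 9.7/0.6) = 16.17 servings → $12.12.
spinach + banana with both targets exact would need a negative amount; discard.
spinach + strawberries with both tight: 2.743 servings and 2.45 servings → $3.21.
banana + strawberries with both tight: 22.52 servings and 1.154 servings → $7.62.
Cheapest feasible corner: $3.21.

$3.21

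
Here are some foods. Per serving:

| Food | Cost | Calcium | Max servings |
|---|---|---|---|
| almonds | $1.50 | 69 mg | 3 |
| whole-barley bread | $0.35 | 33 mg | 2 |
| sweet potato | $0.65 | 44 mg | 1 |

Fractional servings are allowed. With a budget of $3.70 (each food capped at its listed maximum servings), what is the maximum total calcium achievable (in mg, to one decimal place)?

Calcium per dollar: whole-barley bread 94.29, sweet potato 67.69, almonds 46.
Take 2 servings of whole-barley bread: spends $0.70, +66.0 mg calcium (running total 66.0 mg).
Take 1 serving of sweet potato: spends $0.65, +44.0 mg calcium (running total 110.0 mg).
Take 1.567 servings of almonds: spends $2.35, +108.1 mg calcium (running total 218.1 mg).
Filling greedily by calcium-per-dollar is optimal for one linear limit, giving 218.1 mg.

218.1 mg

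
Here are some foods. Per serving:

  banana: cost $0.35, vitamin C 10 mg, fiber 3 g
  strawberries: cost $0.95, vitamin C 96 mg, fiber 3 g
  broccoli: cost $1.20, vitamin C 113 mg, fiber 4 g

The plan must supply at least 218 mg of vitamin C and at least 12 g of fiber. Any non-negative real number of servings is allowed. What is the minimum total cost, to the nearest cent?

$2.64

With two linear requirements the optimum uses one or two foods; enumerate the corners.
banana only: max(218/10, 12/3) = 21.8 servings → $7.63.
strawberries only: max(218/96, 12/3) = 4 servings → $3.80.
broccoli only: max(218/113, 12/4) = 3 servings → $3.60.
banana + strawberries with both tight: 1.93 servings and 2.07 servings → $2.64.
banana + broccoli with both tight: 1.619 servings and 1.786 servings → $2.71.
strawberries + broccoli: the both-tight solution has a negative serving — not a feasible corner.
The minimum over all feasible corners is $2.64.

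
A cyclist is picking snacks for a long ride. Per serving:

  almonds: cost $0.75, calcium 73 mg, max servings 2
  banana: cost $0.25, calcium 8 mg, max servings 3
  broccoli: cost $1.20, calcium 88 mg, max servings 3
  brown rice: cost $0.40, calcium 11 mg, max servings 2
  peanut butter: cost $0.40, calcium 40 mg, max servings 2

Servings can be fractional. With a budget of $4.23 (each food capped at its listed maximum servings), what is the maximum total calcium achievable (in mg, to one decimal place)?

367.5 mg

Calcium per dollar: peanut butter 100, almonds 97.33, broccoli 73.33, banana 32, brown rice 27.5.
Take 2 servings of peanut butter: spends $0.80, +80.0 mg calcium (running total 80.0 mg).
Take 2 servings of almonds: spends $1.50, +146.0 mg calcium (running total 226.0 mg).
Take 1.608 servings of broccoli: spends $1.93, +141.5 mg calcium (running total 367.5 mg).
Greedy by best ratio exhausts the cost allowance optimally: 367.5 mg.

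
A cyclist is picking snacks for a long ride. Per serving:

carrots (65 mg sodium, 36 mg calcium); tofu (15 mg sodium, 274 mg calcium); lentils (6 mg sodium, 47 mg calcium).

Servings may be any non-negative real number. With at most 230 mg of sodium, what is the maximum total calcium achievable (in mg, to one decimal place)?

Calcium per mg sodium: tofu 18.27, lentils 7.833, carrots 0.5538.
With no serving limits, spend the whole sodium allowance on tofu: 230 mg / 15 mg × 274 mg = 4201.3 mg.

4201.3 mg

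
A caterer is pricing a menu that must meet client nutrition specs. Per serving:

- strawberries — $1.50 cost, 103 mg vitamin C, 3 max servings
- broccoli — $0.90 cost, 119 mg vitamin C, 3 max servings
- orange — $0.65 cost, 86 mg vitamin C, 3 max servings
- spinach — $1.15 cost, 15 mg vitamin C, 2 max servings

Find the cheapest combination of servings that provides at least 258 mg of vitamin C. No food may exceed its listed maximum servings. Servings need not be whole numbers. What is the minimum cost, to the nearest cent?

Cost per mg of vitamin C: orange $0.0076, broccoli $0.0076, strawberries $0.0146, spinach $0.0767.
Take 3 servings of orange: +258.0 mg vitamin C for $1.95 (total $1.95, still need 0.0 mg).
Greedy by cheapest-per-mg is optimal for a single linear constraint, so the minimum cost is $1.95.

$1.95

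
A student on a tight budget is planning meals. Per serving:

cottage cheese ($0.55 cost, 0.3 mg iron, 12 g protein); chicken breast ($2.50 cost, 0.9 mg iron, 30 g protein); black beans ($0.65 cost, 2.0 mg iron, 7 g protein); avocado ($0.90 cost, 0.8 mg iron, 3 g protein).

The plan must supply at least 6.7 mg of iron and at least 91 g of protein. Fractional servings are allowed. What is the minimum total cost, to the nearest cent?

$4.97

Check every corner: each single food scaled to meet both minima, and each pair solved so both constraints bind.
cottage cheese only: max(6.7/0.3, 91/12) = 22.33 servings → $12.28.
chicken breast only: max(6.7/0.9, 91/30) = 7.444 servings → $18.61.
black beans only: max(6.7/2.0, 91/7) = 13 servings → $8.45.
avocado only: max(6.7/0.8, 91/3) = 30.33 servings → $27.30.
cottage cheese + chicken breast: intersection lies outside the first quadrant.
cottage cheese + black beans with both tight: 6.169 servings and 2.425 servings → $4.97.
cottage cheese + avocado with both tight: 6.057 servings and 6.103 servings → $8.82.
chicken breast + black beans with both tight: 2.516 servings and 2.218 servings → $7.73.
chicken breast + avocado with both tight: 2.474 servings and 5.592 servings → $11.22.
black beans + avocado with both targets exact would need a negative amount; discard.
So the least-cost plan costs $4.97.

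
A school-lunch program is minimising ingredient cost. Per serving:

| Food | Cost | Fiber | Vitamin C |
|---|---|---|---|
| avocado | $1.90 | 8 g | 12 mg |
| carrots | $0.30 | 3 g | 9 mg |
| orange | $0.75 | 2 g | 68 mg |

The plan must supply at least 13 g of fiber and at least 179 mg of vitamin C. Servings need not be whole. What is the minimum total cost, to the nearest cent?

Check every corner: each single food scaled to meet both minima, and each pair solved so both constraints bind.
avocado only: max(13/8, 179/12) = 14.92 servings → $28.34.
carrots only: max(13/3, 179/9) = 19.89 servings → $5.97.
orange only: max(13/2, 179/68) = 6.5 servings → $4.88.
avocado + carrots: the both-tight solution has a negative serving — not a feasible corner.
avocado + orange with both tight: 1.012 servings and 2.454 servings → $3.76.
carrots + orange with both tight: 2.828 servings and 2.258 servings → $2.54.
Cheapest feasible corner: $2.54.

$2.54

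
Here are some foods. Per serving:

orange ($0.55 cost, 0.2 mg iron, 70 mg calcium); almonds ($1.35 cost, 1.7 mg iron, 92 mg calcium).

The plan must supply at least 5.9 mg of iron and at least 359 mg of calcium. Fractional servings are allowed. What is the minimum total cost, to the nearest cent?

$4.95

Two binding constraints pin down two serving amounts, so the optimal mix uses at most two foods. The candidates are each food alone (scaled to the tighter of iron/calcium) and each pair with both constraints tight.
orange only: max(5.9/0.2, 359/70) = 29.5 servings → $16.23.
almonds only: max(5.9/1.7, 359/92) = 3.902 servings → $5.27.
orange + almonds with both tight: 0.671 servings and 3.392 servings → $4.95.
Cheapest feasible corner: $4.95.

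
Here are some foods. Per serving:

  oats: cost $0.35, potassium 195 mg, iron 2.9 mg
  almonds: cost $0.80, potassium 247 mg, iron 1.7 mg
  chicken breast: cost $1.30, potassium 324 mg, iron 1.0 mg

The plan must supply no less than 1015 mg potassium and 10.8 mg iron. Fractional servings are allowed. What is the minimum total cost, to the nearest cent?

$1.82

Check every corner: each single food scaled to meet both minima, and each pair solved so both constraints bind.
oats only: max(1015/195, 10.8/2.9) = 5.205 servings → $1.82.
almonds only: max(1015/247, 10.8/1.7) = 6.353 servings → $5.08.
chicken breast only: max(1015/324, 10.8/1.0) = 10.8 servings → $14.04.
oats + almonds with both tight: 2.448 servings and 2.176 servings → $2.60.
oats + chicken breast with both tight: 3.336 servings and 1.125 servings → $2.63.
almonds + chicken breast: intersection lies outside the first quadrant.
The minimum over all feasible corners is $1.82.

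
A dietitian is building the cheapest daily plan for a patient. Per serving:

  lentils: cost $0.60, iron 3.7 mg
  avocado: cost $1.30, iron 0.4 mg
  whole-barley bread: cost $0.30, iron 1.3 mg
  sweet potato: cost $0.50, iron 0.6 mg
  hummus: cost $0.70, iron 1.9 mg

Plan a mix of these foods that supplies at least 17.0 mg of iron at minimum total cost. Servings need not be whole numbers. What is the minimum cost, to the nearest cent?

Cost per mg of iron: lentils $0.1622, whole-barley bread $0.2308, hummus $0.3684, sweet potato $0.8333, avocado $3.2500.
With no serving limits, use only lentils: 17.0 mg / 3.7 mg = 4.595 servings × $0.60 = $2.76.

$2.76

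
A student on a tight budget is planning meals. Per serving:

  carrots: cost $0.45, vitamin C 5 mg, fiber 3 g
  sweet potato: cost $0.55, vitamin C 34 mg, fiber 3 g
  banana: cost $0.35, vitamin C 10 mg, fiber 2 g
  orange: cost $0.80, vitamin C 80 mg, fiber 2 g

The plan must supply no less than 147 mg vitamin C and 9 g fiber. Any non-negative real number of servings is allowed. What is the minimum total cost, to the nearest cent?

A basic optimal solution has at most two foods positive. Try each food alone and each pair with both targets met exactly.
carrots only: max(147/5, 9/3) = 29.4 servings → $13.23.
sweet potato only: max(147/34, 9/3) = 4.324 servings → $2.38.
banana only: max(147/10, 9/2) = 14.7 servings → $5.14.
orange only: max(147/80, 9/2) = 4.5 servings → $3.60.
carrots + sweet potato: the both-tight solution has a negative serving — not a feasible corner.
carrots + banana: intersection lies outside the first quadrant.
carrots + orange with both tight: 1.852 servings and 1.722 servings → $2.21.
sweet potato + banana: the both-tight solution has a negative serving — not a feasible corner.
sweet potato + orange with both tight: 2.477 servings and 0.7849 servings → $1.99.
banana + orange with both tight: 3.043 servings and 1.457 servings → $2.23.
So the least-cost plan costs $1.99.

$1.99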